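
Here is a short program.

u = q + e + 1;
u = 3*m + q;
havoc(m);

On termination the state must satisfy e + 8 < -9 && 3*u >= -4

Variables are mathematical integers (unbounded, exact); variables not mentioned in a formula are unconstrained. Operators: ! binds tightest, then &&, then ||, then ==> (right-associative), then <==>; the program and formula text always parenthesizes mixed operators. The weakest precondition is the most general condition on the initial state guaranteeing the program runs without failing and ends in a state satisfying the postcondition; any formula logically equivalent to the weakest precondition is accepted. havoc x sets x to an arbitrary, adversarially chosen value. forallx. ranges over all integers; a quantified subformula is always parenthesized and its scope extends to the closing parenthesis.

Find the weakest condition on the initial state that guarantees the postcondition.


Working backward. After the program, the postcondition e + 8 < -9 && 3*u >= -4 must hold; in canonical form it is e < -17 && 3*u >= -4.
Before havoc m: e < -17 && 3*u >= -4
Before u := 3*m + q: e < -17 && 9*m + 3*q >= -4
Before u := q + e + 1: e < -17 && 9*m + 3*q >= -4
Answer: WP = e < -17 && 9*m + 3*q >= -4


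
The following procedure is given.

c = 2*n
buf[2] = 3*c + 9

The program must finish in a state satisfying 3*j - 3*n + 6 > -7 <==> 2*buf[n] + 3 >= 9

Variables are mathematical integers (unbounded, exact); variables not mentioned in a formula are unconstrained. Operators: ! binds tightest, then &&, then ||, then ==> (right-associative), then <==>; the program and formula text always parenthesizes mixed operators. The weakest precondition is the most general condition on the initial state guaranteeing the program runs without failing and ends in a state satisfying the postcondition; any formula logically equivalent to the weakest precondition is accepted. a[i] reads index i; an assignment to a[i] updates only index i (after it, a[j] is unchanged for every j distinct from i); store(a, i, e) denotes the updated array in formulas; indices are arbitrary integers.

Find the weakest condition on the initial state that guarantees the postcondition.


Working backward. After the program, the postcondition 3*j - 3*n + 6 > -7 <==> 2*buf[n] + 3 >= 9 must hold; in canonical form it is 3*j > 3*n - 13 <==> 2*buf[n] >= 6.
Before buf[2] := 3*c + 9: 3*j > 3*n - 13 <==> 2*store(buf, 2, 3*c + 9)[n] >= 6
Before c := 2*n: 3*j > 3*n - 13 <==> 2*store(buf, 2, 6*n + 9)[n] >= 6
Answer: WP = 3*j > 3*n - 13 <==> 2*store(buf, 2, 6*n + 9)[n] >= 6


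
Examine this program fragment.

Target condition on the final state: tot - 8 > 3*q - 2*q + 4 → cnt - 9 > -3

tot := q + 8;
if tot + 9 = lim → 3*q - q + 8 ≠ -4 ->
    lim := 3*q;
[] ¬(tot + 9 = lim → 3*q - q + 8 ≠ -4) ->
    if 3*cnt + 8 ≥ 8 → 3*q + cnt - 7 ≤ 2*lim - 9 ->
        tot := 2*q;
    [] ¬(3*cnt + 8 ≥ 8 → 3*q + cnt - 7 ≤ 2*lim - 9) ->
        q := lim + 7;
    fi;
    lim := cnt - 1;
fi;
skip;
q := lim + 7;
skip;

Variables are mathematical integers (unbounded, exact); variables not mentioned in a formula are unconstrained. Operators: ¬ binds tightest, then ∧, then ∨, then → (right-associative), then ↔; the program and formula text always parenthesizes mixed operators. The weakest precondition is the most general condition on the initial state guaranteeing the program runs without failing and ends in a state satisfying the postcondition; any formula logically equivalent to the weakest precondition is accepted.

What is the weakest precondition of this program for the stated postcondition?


Working backward. After the program, the postcondition tot - 8 > 3*q - 2*q + 4 → cnt - 9 > -3 must hold; in canonical form it is tot > q + 12 → cnt > 6.
Before skip: tot > q + 12 → cnt > 6
Before q := lim + 7: tot > lim + 19 → cnt > 6
Before skip: tot > lim + 19 → cnt > 6
Then branch requires tot > 3*q + 19 → cnt > 6; else branch requires ((3*cnt ≥ 0 → cnt + 3*q ≤ 2*lim - 2) → (2*q > cnt + 18 → cnt > 6)) ∧ ((¬(3*cnt ≥ 0 → cnt + 3*q ≤ 2*lim - 2)) → (tot > cnt + 18 → cnt > 6)).
Before the if: ((tot = lim - 9 → 2*q ≠ -12) → (tot > 3*q + 19 → cnt > 6)) ∧ ((¬(tot = lim - 9 → 2*q ≠ -12)) → (((3*cnt ≥ 0 → cnt + 3*q ≤ 2*lim - 2) → (2*q > cnt + 18 → cnt > 6)) ∧ ((¬(3*cnt ≥ 0 → cnt + 3*q ≤ 2*lim - 2)) → (tot > cnt + 18 → cnt > 6))))
Before tot := q + 8: ((q = lim - 17 → 2*q ≠ -12) → (2*q < -11 → cnt > 6)) ∧ ((¬(q = lim - 17 → 2*q ≠ -12)) → (((3*cnt ≥ 0 → cnt + 3*q ≤ 2*lim - 2) → (2*q > cnt + 18 → cnt > 6)) ∧ ((¬(3*cnt ≥ 0 → cnt + 3*q ≤ 2*lim - 2)) → (q > cnt + 10 → cnt > 6))))
Answer: WP = ((q = lim - 17 → 2*q ≠ -12) → (2*q < -11 → cnt > 6)) ∧ ((¬(q = lim - 17 → 2*q ≠ -12)) → (((3*cnt ≥ 0 → cnt + 3*q ≤ 2*lim - 2) → (2*q > cnt + 18 → cnt > 6)) ∧ ((¬(3*cnt ≥ 0 → cnt + 3*q ≤ 2*lim - 2)) → (q > cnt + 10 → cnt > 6))))


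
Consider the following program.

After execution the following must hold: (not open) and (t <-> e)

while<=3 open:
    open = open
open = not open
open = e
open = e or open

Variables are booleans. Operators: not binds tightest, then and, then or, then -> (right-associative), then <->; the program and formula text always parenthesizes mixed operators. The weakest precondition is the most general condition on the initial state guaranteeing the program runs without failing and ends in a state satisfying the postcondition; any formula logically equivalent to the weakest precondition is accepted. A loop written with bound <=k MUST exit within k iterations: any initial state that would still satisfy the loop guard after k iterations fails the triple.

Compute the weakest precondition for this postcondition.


Working backward. After the program, (not open) and (t <-> e) must hold.
Before open := e or open: (not (e or open)) and (t <-> e)
Before open := e: (not e) and (t <-> e)
Before open := not open: (not e) and (t <-> e)
Before the loop (bound <=3), unroll the exhaustion recursion (WP_0 = exit-now case; WP_j = one more guarded iteration, up to j = 3):
  WP_0: (not open) and (not e) and (t <-> e)
  WP_1: (open -> ((not open) and (not e) and (t <-> e))) and ((not open) -> ((not e) and (t <-> e)))
  WP_2: (open -> ((open -> ((not open) and (not e) and (t <-> e))) and ((not open) -> ((not e) and (t <-> e))))) and ((not open) -> ((not e) and (t <-> e)))
  WP_3: (open -> ((open -> ((open -> ((not open) and (not e) and (t <-> e))) and ((not open) -> ((not e) and (t <-> e))))) and ((not open) -> ((not e) and (t <-> e))))) and ((not open) -> ((not e) and (t <-> e)))
So before the loop: (open -> ((open -> ((open -> ((not open) and (not e) and (t <-> e))) and ((not open) -> ((not e) and (t <-> e))))) and ((not open) -> ((not e) and (t <-> e))))) and ((not open) -> ((not e) and (t <-> e)))
Answer: WP = (open -> ((open -> ((open -> ((not open) and (not e) and (t <-> e))) and ((not open) -> ((not e) and (t <-> e))))) and ((not open) -> ((not e) and (t <-> e))))) and ((not open) -> ((not e) and (t <-> e)))


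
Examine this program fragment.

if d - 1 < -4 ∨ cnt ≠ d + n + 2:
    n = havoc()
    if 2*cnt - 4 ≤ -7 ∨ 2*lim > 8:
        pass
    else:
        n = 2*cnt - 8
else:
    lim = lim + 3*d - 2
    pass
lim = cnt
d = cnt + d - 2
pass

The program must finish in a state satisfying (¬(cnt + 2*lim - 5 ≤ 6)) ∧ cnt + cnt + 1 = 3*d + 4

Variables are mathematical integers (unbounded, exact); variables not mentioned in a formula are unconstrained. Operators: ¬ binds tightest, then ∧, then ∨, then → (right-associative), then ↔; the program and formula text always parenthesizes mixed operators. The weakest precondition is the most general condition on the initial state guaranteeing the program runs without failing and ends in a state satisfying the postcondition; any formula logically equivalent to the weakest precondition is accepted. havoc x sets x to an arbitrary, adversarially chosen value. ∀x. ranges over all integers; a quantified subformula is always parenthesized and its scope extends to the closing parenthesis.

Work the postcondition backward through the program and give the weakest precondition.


Working backward. After the program, the postcondition (¬(cnt + 2*lim - 5 ≤ 6)) ∧ cnt + cnt + 1 = 3*d + 4 must hold; in canonical form it is (¬(cnt + 2*lim ≤ 11)) ∧ 2*cnt = 3*d + 3.
Before skip: (¬(cnt + 2*lim ≤ 11)) ∧ 2*cnt = 3*d + 3
Before d := cnt + d - 2: (¬(cnt + 2*lim ≤ 11)) ∧ cnt + 3*d = 3
Before lim := cnt: (¬(3*cnt ≤ 11)) ∧ cnt + 3*d = 3
Then branch requires ((2*cnt ≤ -3 ∨ 2*lim > 8) → ((¬(3*cnt ≤ 11)) ∧ cnt + 3*d = 3)) ∧ ((¬(2*cnt ≤ -3 ∨ 2*lim > 8)) → ((¬(3*cnt ≤ 11)) ∧ cnt + 3*d = 3)); else branch requires (¬(3*cnt ≤ 11)) ∧ cnt + 3*d = 3.
Before the if: ((d < -3 ∨ cnt ≠ d + n + 2) → (((2*cnt ≤ -3 ∨ 2*lim > 8) → ((¬(3*cnt ≤ 11)) ∧ cnt + 3*d = 3)) ∧ ((¬(2*cnt ≤ -3 ∨ 2*lim > 8)) → ((¬(3*cnt ≤ 11)) ∧ cnt + 3*d = 3)))) ∧ ((¬(d < -3 ∨ cnt ≠ d + n + 2)) → ((¬(3*cnt ≤ 11)) ∧ cnt + 3*d = 3))
Answer: WP = ((d < -3 ∨ cnt ≠ d + n + 2) → (((2*cnt ≤ -3 ∨ 2*lim > 8) → ((¬(3*cnt ≤ 11)) ∧ cnt + 3*d = 3)) ∧ ((¬(2*cnt ≤ -3 ∨ 2*lim > 8)) → ((¬(3*cnt ≤ 11)) ∧ cnt + 3*d = 3)))) ∧ ((¬(d < -3 ∨ cnt ≠ d + n + 2)) → ((¬(3*cnt ≤ 11)) ∧ cnt + 3*d = 3))


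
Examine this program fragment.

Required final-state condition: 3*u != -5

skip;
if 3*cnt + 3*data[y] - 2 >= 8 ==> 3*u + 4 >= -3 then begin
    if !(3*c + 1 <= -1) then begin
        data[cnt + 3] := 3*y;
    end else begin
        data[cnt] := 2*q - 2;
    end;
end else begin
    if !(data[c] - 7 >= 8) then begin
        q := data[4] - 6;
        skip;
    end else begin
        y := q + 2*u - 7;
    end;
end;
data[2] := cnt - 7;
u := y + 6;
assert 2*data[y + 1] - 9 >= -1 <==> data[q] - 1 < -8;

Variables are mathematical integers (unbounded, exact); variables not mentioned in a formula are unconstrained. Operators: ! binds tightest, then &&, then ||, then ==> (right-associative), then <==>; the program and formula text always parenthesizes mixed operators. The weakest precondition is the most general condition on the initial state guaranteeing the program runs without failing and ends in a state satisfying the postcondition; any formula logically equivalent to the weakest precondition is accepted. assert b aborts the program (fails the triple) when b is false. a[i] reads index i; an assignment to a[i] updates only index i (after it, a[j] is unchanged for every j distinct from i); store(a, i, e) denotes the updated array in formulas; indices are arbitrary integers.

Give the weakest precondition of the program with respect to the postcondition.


Working backward. After the program, 3*u != -5 must hold.
Before assert 2*data[y + 1] - 9 >= -1 <==> data[q] - 1 < -8: (2*data[y + 1] >= 8 <==> data[q] < -7) && 3*u != -5
Before u := y + 6: (2*data[y + 1] >= 8 <==> data[q] < -7) && 3*y != -23
Before data[2] := cnt - 7: (2*store(data, 2, cnt - 7)[y + 1] >= 8 <==> store(data, 2, cnt - 7)[q] < -7) && 3*y != -23
Then branch requires ((!(3*c <= -2)) ==> ((2*store(store(data, cnt + 3, 3*y), 2, cnt - 7)[y + 1] >= 8 <==> store(store(data, cnt + 3, 3*y), 2, cnt - 7)[q] < -7) && 3*y != -23)) && (3*c <= -2 ==> ((2*store(store(data, cnt, 2*q - 2), 2, cnt - 7)[y + 1] >= 8 <==> store(store(data, cnt, 2*q - 2), 2, cnt - 7)[q] < -7) && 3*y != -23)); else branch requires ((!(data[c] >= 15)) ==> ((2*store(data, 2, cnt - 7)[y + 1] >= 8 <==> store(data, 2, cnt - 7)[data[4] - 6] < -7) && 3*y != -23)) && (data[c] >= 15 ==> ((2*store(data, 2, cnt - 7)[q + 2*u - 6] >= 8 <==> store(data, 2, cnt - 7)[q] < -7) && 3*q + 6*u != -2)).
Before the if: ((3*data[y] + 3*cnt >= 10 ==> 3*u >= -7) ==> (((!(3*c <= -2)) ==> ((2*store(store(data, cnt + 3, 3*y), 2, cnt - 7)[y + 1] >= 8 <==> store(store(data, cnt + 3, 3*y), 2, cnt - 7)[q] < -7) && 3*y != -23)) && (3*c <= -2 ==> ((2*store(store(data, cnt, 2*q - 2), 2, cnt - 7)[y + 1] >= 8 <==> store(store(data, cnt, 2*q - 2), 2, cnt - 7)[q] < -7) && 3*y != -23)))) && ((!(3*data[y] + 3*cnt >= 10 ==> 3*u >= -7)) ==> (((!(data[c] >= 15)) ==> ((2*store(data, 2, cnt - 7)[y + 1] >= 8 <==> store(data, 2, cnt - 7)[data[4] - 6] < -7) && 3*y != -23)) && (data[c] >= 15 ==> ((2*store(data, 2, cnt - 7)[q + 2*u - 6] >= 8 <==> store(data, 2, cnt - 7)[q] < -7) && 3*q + 6*u != -2))))
Before skip: ((3*data[y] + 3*cnt >= 10 ==> 3*u >= -7) ==> (((!(3*c <= -2)) ==> ((2*store(store(data, cnt + 3, 3*y), 2, cnt - 7)[y + 1] >= 8 <==> store(store(data, cnt + 3, 3*y), 2, cnt - 7)[q] < -7) && 3*y != -23)) && (3*c <= -2 ==> ((2*store(store(data, cnt, 2*q - 2), 2, cnt - 7)[y + 1] >= 8 <==> store(store(data, cnt, 2*q - 2), 2, cnt - 7)[q] < -7) && 3*y != -23)))) && ((!(3*data[y] + 3*cnt >= 10 ==> 3*u >= -7)) ==> (((!(data[c] >= 15)) ==> ((2*store(data, 2, cnt - 7)[y + 1] >= 8 <==> store(data, 2, cnt - 7)[data[4] - 6] < -7) && 3*y != -23)) && (data[c] >= 15 ==> ((2*store(data, 2, cnt - 7)[q + 2*u - 6] >= 8 <==> store(data, 2, cnt - 7)[q] < -7) && 3*q + 6*u != -2))))
Answer: WP = ((3*data[y] + 3*cnt >= 10 ==> 3*u >= -7) ==> (((!(3*c <= -2)) ==> ((2*store(store(data, cnt + 3, 3*y), 2, cnt - 7)[y + 1] >= 8 <==> store(store(data, cnt + 3, 3*y), 2, cnt - 7)[q] < -7) && 3*y != -23)) && (3*c <= -2 ==> ((2*store(store(data, cnt, 2*q - 2), 2, cnt - 7)[y + 1] >= 8 <==> store(store(data, cnt, 2*q - 2), 2, cnt - 7)[q] < -7) && 3*y != -23)))) && ((!(3*data[y] + 3*cnt >= 10 ==> 3*u >= -7)) ==> (((!(data[c] >= 15)) ==> ((2*store(data, 2, cnt - 7)[y + 1] >= 8 <==> store(data, 2, cnt - 7)[data[4] - 6] < -7) && 3*y != -23)) && (data[c] >= 15 ==> ((2*store(data, 2, cnt - 7)[q + 2*u - 6] >= 8 <==> store(data, 2, cnt - 7)[q] < -7) && 3*q + 6*u != -2))))


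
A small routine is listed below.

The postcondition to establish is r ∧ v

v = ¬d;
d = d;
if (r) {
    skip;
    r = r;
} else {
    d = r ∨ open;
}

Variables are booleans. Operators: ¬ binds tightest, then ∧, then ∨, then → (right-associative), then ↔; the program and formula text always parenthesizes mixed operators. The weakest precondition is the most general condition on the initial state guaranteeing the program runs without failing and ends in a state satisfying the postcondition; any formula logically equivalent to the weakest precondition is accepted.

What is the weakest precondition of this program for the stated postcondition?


Working backward. After the program, r ∧ v must hold.
Then branch requires r ∧ v; else branch requires r ∧ v.
Before the if: (r → (r ∧ v)) ∧ ((¬r) → (r ∧ v))
Before d := d: (r → (r ∧ v)) ∧ ((¬r) → (r ∧ v))
Before v := ¬d: (r → (r ∧ (¬d))) ∧ ((¬r) → (r ∧ (¬d)))
Answer: WP = (r → (r ∧ (¬d))) ∧ ((¬r) → (r ∧ (¬d)))


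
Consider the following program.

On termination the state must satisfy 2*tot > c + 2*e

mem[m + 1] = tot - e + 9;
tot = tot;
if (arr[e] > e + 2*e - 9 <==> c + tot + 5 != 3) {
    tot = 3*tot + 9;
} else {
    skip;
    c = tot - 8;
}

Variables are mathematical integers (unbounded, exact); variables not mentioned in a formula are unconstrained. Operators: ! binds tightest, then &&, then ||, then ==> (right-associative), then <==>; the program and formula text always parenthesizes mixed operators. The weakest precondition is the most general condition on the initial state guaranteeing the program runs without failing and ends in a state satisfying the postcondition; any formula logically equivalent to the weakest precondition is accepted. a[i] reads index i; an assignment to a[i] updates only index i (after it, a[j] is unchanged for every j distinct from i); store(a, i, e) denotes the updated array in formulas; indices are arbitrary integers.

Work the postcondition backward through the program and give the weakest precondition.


Working backward. After the program, 2*tot > c + 2*e must hold.
Then branch requires 6*tot > c + 2*e - 18; else branch requires tot > 2*e - 8.
Before the if: ((arr[e] > 3*e - 9 <==> c + tot != -2) ==> 6*tot > c + 2*e - 18) && ((!(arr[e] > 3*e - 9 <==> c + tot != -2)) ==> tot > 2*e - 8)
Before tot := tot: ((arr[e] > 3*e - 9 <==> c + tot != -2) ==> 6*tot > c + 2*e - 18) && ((!(arr[e] > 3*e - 9 <==> c + tot != -2)) ==> tot > 2*e - 8)
Before mem[m + 1] := tot - e + 9: ((arr[e] > 3*e - 9 <==> c + tot != -2) ==> 6*tot > c + 2*e - 18) && ((!(arr[e] > 3*e - 9 <==> c + tot != -2)) ==> tot > 2*e - 8)
Answer: WP = ((arr[e] > 3*e - 9 <==> c + tot != -2) ==> 6*tot > c + 2*e - 18) && ((!(arr[e] > 3*e - 9 <==> c + tot != -2)) ==> tot > 2*e - 8)


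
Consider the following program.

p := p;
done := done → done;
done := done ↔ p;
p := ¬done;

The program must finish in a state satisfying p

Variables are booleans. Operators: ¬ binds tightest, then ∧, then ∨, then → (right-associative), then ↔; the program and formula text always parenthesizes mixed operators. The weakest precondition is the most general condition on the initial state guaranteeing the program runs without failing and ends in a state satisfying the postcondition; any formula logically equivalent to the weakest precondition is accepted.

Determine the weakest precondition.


Working backward. After the program, p must hold.
Before p := ¬done: ¬done
Before done := done ↔ p: ¬(done ↔ p)
Before done := done → done: ¬p
Before p := p: ¬p
Answer: WP = ¬p


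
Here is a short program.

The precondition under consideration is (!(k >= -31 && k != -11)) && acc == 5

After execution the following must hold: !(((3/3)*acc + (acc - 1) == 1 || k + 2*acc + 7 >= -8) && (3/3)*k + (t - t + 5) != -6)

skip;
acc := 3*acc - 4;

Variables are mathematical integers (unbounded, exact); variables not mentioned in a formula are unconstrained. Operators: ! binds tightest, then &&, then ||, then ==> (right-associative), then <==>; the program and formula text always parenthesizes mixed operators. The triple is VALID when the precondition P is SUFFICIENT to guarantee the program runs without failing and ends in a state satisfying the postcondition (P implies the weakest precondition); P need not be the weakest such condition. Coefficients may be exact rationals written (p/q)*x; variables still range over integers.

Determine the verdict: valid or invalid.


Working backward. After the program, the postcondition !(((3/3)*acc + (acc - 1) == 1 || k + 2*acc + 7 >= -8) && (3/3)*k + (t - t + 5) != -6) must hold; in canonical form it is !((2*acc == 2 || 2*acc + k >= -15) && k != -11).
Before acc := 3*acc - 4: !((6*acc == 10 || 6*acc + k >= -7) && k != -11)
Before skip: !((6*acc == 10 || 6*acc + k >= -7) && k != -11)
The weakest precondition is !((6*acc == 10 || 6*acc + k >= -7) && k != -11).
Check whether (!(k >= -31 && k != -11)) && acc == 5 implies it.
Countermodel: at the initial state acc = 5, k = -37, the precondition holds but the weakest precondition fails.
Answer: invalid


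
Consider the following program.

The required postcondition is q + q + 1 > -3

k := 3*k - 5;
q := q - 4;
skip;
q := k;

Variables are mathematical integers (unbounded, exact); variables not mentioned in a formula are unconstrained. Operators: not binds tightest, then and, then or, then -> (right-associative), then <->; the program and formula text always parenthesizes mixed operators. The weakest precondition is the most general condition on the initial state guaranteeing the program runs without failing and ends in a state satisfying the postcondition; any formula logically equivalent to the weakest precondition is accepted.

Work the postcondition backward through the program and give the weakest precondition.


Working backward. After the program, the postcondition q + q + 1 > -3 must hold; in canonical form it is 2*q > -4.
Before q := k: 2*k > -4
Before skip: 2*k > -4
Before q := q - 4: 2*k > -4
Before k := 3*k - 5: 6*k > 6
Answer: WP = 6*k > 6


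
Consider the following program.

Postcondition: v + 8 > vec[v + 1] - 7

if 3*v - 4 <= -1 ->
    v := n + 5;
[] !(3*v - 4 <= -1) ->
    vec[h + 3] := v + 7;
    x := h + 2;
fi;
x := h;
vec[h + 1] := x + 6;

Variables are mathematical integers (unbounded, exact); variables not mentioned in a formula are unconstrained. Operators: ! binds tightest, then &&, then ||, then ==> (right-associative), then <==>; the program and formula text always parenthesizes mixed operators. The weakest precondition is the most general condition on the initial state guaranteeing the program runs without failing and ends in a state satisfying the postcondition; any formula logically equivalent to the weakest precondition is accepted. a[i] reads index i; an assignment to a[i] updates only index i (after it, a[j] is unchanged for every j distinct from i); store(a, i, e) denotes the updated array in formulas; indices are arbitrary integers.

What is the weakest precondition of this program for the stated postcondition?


Working backward. After the program, the postcondition v + 8 > vec[v + 1] - 7 must hold; in canonical form it is v > vec[v + 1] - 15.
Before vec[h + 1] := x + 6: v > store(vec, h + 1, x + 6)[v + 1] - 15
Before x := h: v > store(vec, h + 1, h + 6)[v + 1] - 15
Then branch requires n > store(vec, h + 1, h + 6)[n + 6] - 20; else branch requires v > store(store(vec, h + 3, v + 7), h + 1, h + 6)[v + 1] - 15.
Before the if: (3*v <= 3 ==> n > store(vec, h + 1, h + 6)[n + 6] - 20) && ((!(3*v <= 3)) ==> v > store(store(vec, h + 3, v + 7), h + 1, h + 6)[v + 1] - 15)
Answer: WP = (3*v <= 3 ==> n > store(vec, h + 1, h + 6)[n + 6] - 20) && ((!(3*v <= 3)) ==> v > store(store(vec, h + 3, v + 7), h + 1, h + 6)[v + 1] - 15)


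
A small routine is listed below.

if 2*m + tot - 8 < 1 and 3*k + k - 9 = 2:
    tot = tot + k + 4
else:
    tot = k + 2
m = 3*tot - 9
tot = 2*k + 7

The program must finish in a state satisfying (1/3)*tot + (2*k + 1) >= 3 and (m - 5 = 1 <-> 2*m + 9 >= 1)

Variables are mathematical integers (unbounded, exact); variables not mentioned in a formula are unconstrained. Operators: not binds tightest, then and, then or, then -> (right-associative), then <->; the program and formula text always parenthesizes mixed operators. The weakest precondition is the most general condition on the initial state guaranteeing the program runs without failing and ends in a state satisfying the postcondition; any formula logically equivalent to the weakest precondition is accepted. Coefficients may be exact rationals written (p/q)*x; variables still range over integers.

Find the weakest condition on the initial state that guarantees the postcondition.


Working backward. After the program, the postcondition (1/3)*tot + (2*k + 1) >= 3 and (m - 5 = 1 <-> 2*m + 9 >= 1) must hold; in canonical form it is 2*k + (1/3)*tot >= 2 and (m = 6 <-> 2*m >= -8).
Before tot := 2*k + 7: (8/3)*k >= -1/3 and (m = 6 <-> 2*m >= -8)
Before m := 3*tot - 9: (8/3)*k >= -1/3 and (3*tot = 15 <-> 6*tot >= 10)
Then branch requires (8/3)*k >= -1/3 and (3*k + 3*tot = 3 <-> 6*k + 6*tot >= -14); else branch requires (8/3)*k >= -1/3 and (3*k = 9 <-> 6*k >= -2).
Before the if: ((2*m + tot < 9 and 4*k = 11) -> ((8/3)*k >= -1/3 and (3*k + 3*tot = 3 <-> 6*k + 6*tot >= -14))) and ((not (2*m + tot < 9 and 4*k = 11)) -> ((8/3)*k >= -1/3 and (3*k = 9 <-> 6*k >= -2)))
Answer: WP = ((2*m + tot < 9 and 4*k = 11) -> ((8/3)*k >= -1/3 and (3*k + 3*tot = 3 <-> 6*k + 6*tot >= -14))) and ((not (2*m + tot < 9 and 4*k = 11)) -> ((8/3)*k >= -1/3 and (3*k = 9 <-> 6*k >= -2)))


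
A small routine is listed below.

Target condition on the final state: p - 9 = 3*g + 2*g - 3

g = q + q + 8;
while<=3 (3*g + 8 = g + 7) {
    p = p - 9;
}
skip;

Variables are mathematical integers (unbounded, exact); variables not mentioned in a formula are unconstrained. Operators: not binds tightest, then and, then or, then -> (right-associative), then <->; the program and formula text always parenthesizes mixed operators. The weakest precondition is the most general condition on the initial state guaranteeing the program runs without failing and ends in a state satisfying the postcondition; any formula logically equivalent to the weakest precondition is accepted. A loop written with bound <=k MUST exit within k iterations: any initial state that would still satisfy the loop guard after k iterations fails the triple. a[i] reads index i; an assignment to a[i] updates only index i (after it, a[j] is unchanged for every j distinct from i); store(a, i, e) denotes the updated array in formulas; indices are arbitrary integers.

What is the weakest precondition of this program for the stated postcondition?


Working backward. After the program, the postcondition p - 9 = 3*g + 2*g - 3 must hold; in canonical form it is p = 5*g + 6.
Before skip: p = 5*g + 6
Before the loop (bound <=3), unroll the exhaustion recursion (WP_0 = exit-now case; WP_j = one more guarded iteration, up to j = 3):
  WP_0: (not (2*g = -1)) and p = 5*g + 6
  WP_1: (2*g = -1 -> ((not (2*g = -1)) and p = 5*g + 15)) and ((not (2*g = -1)) -> p = 5*g + 6)
  WP_2: (2*g = -1 -> ((2*g = -1 -> ((not (2*g = -1)) and p = 5*g + 24)) and ((not (2*g = -1)) -> p = 5*g + 15))) and ((not (2*g = -1)) -> p = 5*g + 6)
  WP_3: (2*g = -1 -> ((2*g = -1 -> ((2*g = -1 -> ((not (2*g = -1)) and p = 5*g + 33)) and ((not (2*g = -1)) -> p = 5*g + 24))) and ((not (2*g = -1)) -> p = 5*g + 15))) and ((not (2*g = -1)) -> p = 5*g + 6)
So before the loop: (2*g = -1 -> ((2*g = -1 -> ((2*g = -1 -> ((not (2*g = -1)) and p = 5*g + 33)) and ((not (2*g = -1)) -> p = 5*g + 24))) and ((not (2*g = -1)) -> p = 5*g + 15))) and ((not (2*g = -1)) -> p = 5*g + 6)
Before g := q + q + 8: (4*q = -17 -> ((4*q = -17 -> ((4*q = -17 -> ((not (4*q = -17)) and p = 10*q + 73)) and ((not (4*q = -17)) -> p = 10*q + 64))) and ((not (4*q = -17)) -> p = 10*q + 55))) and ((not (4*q = -17)) -> p = 10*q + 46)
Answer: WP = (4*q = -17 -> ((4*q = -17 -> ((4*q = -17 -> ((not (4*q = -17)) and p = 10*q + 73)) and ((not (4*q = -17)) -> p = 10*q + 64))) and ((not (4*q = -17)) -> p = 10*q + 55))) and ((not (4*q = -17)) -> p = 10*q + 46)


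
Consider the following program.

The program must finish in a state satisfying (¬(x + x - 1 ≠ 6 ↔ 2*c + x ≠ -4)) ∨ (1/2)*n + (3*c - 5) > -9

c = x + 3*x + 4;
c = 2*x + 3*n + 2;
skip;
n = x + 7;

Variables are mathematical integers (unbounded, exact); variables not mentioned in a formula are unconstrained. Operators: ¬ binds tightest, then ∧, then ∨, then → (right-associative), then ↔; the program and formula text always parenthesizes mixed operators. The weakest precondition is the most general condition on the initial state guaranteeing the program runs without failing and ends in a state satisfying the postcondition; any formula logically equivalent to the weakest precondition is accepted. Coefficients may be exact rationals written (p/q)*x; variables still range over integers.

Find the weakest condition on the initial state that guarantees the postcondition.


Working backward. After the program, the postcondition (¬(x + x - 1 ≠ 6 ↔ 2*c + x ≠ -4)) ∨ (1/2)*n + (3*c - 5) > -9 must hold; in canonical form it is (¬(2*x ≠ 7 ↔ 2*c + x ≠ -4)) ∨ 3*c + (1/2)*n > -4.
Before n := x + 7: (¬(2*x ≠ 7 ↔ 2*c + x ≠ -4)) ∨ 3*c + (1/2)*x > -15/2
Before skip: (¬(2*x ≠ 7 ↔ 2*c + x ≠ -4)) ∨ 3*c + (1/2)*x > -15/2
Before c := 2*x + 3*n + 2: (¬(2*x ≠ 7 ↔ 6*n + 5*x ≠ -8)) ∨ 9*n + (13/2)*x > -27/2
Before c := x + 3*x + 4: (¬(2*x ≠ 7 ↔ 6*n + 5*x ≠ -8)) ∨ 9*n + (13/2)*x > -27/2
Answer: WP = (¬(2*x ≠ 7 ↔ 6*n + 5*x ≠ -8)) ∨ 9*n + (13/2)*x > -27/2


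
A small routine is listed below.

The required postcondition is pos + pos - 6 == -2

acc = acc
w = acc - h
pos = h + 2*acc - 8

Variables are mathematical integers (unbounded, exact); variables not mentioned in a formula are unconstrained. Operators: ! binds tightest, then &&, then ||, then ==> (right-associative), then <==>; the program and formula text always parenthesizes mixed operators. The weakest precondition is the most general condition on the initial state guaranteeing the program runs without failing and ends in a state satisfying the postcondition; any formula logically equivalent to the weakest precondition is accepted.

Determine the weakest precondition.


Working backward. After the program, the postcondition pos + pos - 6 == -2 must hold; in canonical form it is 2*pos == 4.
Before pos := h + 2*acc - 8: 4*acc + 2*h == 20
Before w := acc - h: 4*acc + 2*h == 20
Before acc := acc: 4*acc + 2*h == 20
Answer: WP = 4*acc + 2*h == 20


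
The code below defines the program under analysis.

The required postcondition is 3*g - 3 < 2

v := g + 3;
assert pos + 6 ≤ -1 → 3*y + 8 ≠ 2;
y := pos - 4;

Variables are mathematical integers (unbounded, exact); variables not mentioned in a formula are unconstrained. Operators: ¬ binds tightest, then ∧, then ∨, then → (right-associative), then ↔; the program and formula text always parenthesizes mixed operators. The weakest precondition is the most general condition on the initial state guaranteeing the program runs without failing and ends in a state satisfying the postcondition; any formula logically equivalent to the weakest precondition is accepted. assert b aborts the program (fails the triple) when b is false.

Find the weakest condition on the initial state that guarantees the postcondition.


Working backward. After the program, the postcondition 3*g - 3 < 2 must hold; in canonical form it is 3*g < 5.
Before y := pos - 4: 3*g < 5
Before assert pos + 6 ≤ -1 → 3*y + 8 ≠ 2: (pos ≤ -7 → 3*y ≠ -6) ∧ 3*g < 5
Before v := g + 3: (pos ≤ -7 → 3*y ≠ -6) ∧ 3*g < 5
Answer: WP = (pos ≤ -7 → 3*y ≠ -6) ∧ 3*g < 5


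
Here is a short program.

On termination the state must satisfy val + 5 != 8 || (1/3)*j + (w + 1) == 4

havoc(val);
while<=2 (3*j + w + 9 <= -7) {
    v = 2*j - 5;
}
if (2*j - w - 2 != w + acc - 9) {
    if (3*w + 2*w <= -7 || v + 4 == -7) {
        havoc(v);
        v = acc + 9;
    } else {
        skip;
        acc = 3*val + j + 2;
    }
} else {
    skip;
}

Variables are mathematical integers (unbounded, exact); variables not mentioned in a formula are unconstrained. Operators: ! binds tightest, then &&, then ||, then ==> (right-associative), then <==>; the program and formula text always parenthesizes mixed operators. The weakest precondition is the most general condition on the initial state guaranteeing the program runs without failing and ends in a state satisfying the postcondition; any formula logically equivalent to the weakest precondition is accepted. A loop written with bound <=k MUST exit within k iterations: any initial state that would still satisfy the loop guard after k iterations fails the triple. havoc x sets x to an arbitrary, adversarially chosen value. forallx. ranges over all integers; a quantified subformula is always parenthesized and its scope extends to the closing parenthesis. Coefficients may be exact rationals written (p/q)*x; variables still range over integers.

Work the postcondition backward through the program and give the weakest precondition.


Working backward. After the program, the postcondition val + 5 != 8 || (1/3)*j + (w + 1) == 4 must hold; in canonical form it is val != 3 || (1/3)*j + w == 3.
Then branch requires ((5*w <= -7 || v == -11) ==> (val != 3 || (1/3)*j + w == 3)) && ((!(5*w <= -7 || v == -11)) ==> (val != 3 || (1/3)*j + w == 3)); else branch requires val != 3 || (1/3)*j + w == 3.
Before the if: (2*j != acc + 2*w - 7 ==> (((5*w <= -7 || v == -11) ==> (val != 3 || (1/3)*j + w == 3)) && ((!(5*w <= -7 || v == -11)) ==> (val != 3 || (1/3)*j + w == 3)))) && ((!(2*j != acc + 2*w - 7)) ==> (val != 3 || (1/3)*j + w == 3))
Before the loop (bound <=2), unroll the exhaustion recursion (WP_0 = exit-now case; WP_j = one more guarded iteration, up to j = 2):
  WP_0: (!(3*j + w <= -16)) && (2*j != acc + 2*w - 7 ==> (((5*w <= -7 || v == -11) ==> (val != 3 || (1/3)*j + w == 3)) && ((!(5*w <= -7 || v == -11)) ==> (val != 3 || (1/3)*j + w == 3)))) && ((!(2*j != acc + 2*w - 7)) ==> (val != 3 || (1/3)*j + w == 3))
  WP_1: (3*j + w <= -16 ==> ((!(3*j + w <= -16)) && (2*j != acc + 2*w - 7 ==> (((5*w <= -7 || 2*j == -6) ==> (val != 3 || (1/3)*j + w == 3)) && ((!(5*w <= -7 || 2*j == -6)) ==> (val != 3 || (1/3)*j + w == 3)))) && ((!(2*j != acc + 2*w - 7)) ==> (val != 3 || (1/3)*j + w == 3)))) && ((!(3*j + w <= -16)) ==> ((2*j != acc + 2*w - 7 ==> (((5*w <= -7 || v == -11) ==> (val != 3 || (1/3)*j + w == 3)) && ((!(5*w <= -7 || v == -11)) ==> (val != 3 || (1/3)*j + w == 3)))) && ((!(2*j != acc + 2*w - 7)) ==> (val != 3 || (1/3)*j + w == 3))))
  WP_2: (3*j + w <= -16 ==> ((3*j + w <= -16 ==> ((!(3*j + w <= -16)) && (2*j != acc + 2*w - 7 ==> (((5*w <= -7 || 2*j == -6) ==> (val != 3 || (1/3)*j + w == 3)) && ((!(5*w <= -7 || 2*j == -6)) ==> (val != 3 || (1/3)*j + w == 3)))) && ((!(2*j != acc + 2*w - 7)) ==> (val != 3 || (1/3)*j + w == 3)))) && ((!(3*j + w <= -16)) ==> ((2*j != acc + 2*w - 7 ==> (((5*w <= -7 || 2*j == -6) ==> (val != 3 || (1/3)*j + w == 3)) && ((!(5*w <= -7 || 2*j == -6)) ==> (val != 3 || (1/3)*j + w == 3)))) && ((!(2*j != acc + 2*w - 7)) ==> (val != 3 || (1/3)*j + w == 3)))))) && ((!(3*j + w <= -16)) ==> ((2*j != acc + 2*w - 7 ==> (((5*w <= -7 || v == -11) ==> (val != 3 || (1/3)*j + w == 3)) && ((!(5*w <= -7 || v == -11)) ==> (val != 3 || (1/3)*j + w == 3)))) && ((!(2*j != acc + 2*w - 7)) ==> (val != 3 || (1/3)*j + w == 3))))
So before the loop: (3*j + w <= -16 ==> ((3*j + w <= -16 ==> ((!(3*j + w <= -16)) && (2*j != acc + 2*w - 7 ==> (((5*w <= -7 || 2*j == -6) ==> (val != 3 || (1/3)*j + w == 3)) && ((!(5*w <= -7 || 2*j == -6)) ==> (val != 3 || (1/3)*j + w == 3)))) && ((!(2*j != acc + 2*w - 7)) ==> (val != 3 || (1/3)*j + w == 3)))) && ((!(3*j + w <= -16)) ==> ((2*j != acc + 2*w - 7 ==> (((5*w <= -7 || 2*j == -6) ==> (val != 3 || (1/3)*j + w == 3)) && ((!(5*w <= -7 || 2*j == -6)) ==> (val != 3 || (1/3)*j + w == 3)))) && ((!(2*j != acc + 2*w - 7)) ==> (val != 3 || (1/3)*j + w == 3)))))) && ((!(3*j + w <= -16)) ==> ((2*j != acc + 2*w - 7 ==> (((5*w <= -7 || v == -11) ==> (val != 3 || (1/3)*j + w == 3)) && ((!(5*w <= -7 || v == -11)) ==> (val != 3 || (1/3)*j + w == 3)))) && ((!(2*j != acc + 2*w - 7)) ==> (val != 3 || (1/3)*j + w == 3))))
Before havoc val: forall val_1. ((3*j + w <= -16 ==> ((3*j + w <= -16 ==> ((!(3*j + w <= -16)) && (2*j != acc + 2*w - 7 ==> (((5*w <= -7 || 2*j == -6) ==> (val_1 != 3 || (1/3)*j + w == 3)) && ((!(5*w <= -7 || 2*j == -6)) ==> (val_1 != 3 || (1/3)*j + w == 3)))) && ((!(2*j != acc + 2*w - 7)) ==> (val_1 != 3 || (1/3)*j + w == 3)))) && ((!(3*j + w <= -16)) ==> ((2*j != acc + 2*w - 7 ==> (((5*w <= -7 || 2*j == -6) ==> (val_1 != 3 || (1/3)*j + w == 3)) && ((!(5*w <= -7 || 2*j == -6)) ==> (val_1 != 3 || (1/3)*j + w == 3)))) && ((!(2*j != acc + 2*w - 7)) ==> (val_1 != 3 || (1/3)*j + w == 3)))))) && ((!(3*j + w <= -16)) ==> ((2*j != acc + 2*w - 7 ==> (((5*w <= -7 || v == -11) ==> (val_1 != 3 || (1/3)*j + w == 3)) && ((!(5*w <= -7 || v == -11)) ==> (val_1 != 3 || (1/3)*j + w == 3)))) && ((!(2*j != acc + 2*w - 7)) ==> (val_1 != 3 || (1/3)*j + w == 3)))))
Answer: WP = forall val_1. ((3*j + w <= -16 ==> ((3*j + w <= -16 ==> ((!(3*j + w <= -16)) && (2*j != acc + 2*w - 7 ==> (((5*w <= -7 || 2*j == -6) ==> (val_1 != 3 || (1/3)*j + w == 3)) && ((!(5*w <= -7 || 2*j == -6)) ==> (val_1 != 3 || (1/3)*j + w == 3)))) && ((!(2*j != acc + 2*w - 7)) ==> (val_1 != 3 || (1/3)*j + w == 3)))) && ((!(3*j + w <= -16)) ==> ((2*j != acc + 2*w - 7 ==> (((5*w <= -7 || 2*j == -6) ==> (val_1 != 3 || (1/3)*j + w == 3)) && ((!(5*w <= -7 || 2*j == -6)) ==> (val_1 != 3 || (1/3)*j + w == 3)))) && ((!(2*j != acc + 2*w - 7)) ==> (val_1 != 3 || (1/3)*j + w == 3)))))) && ((!(3*j + w <= -16)) ==> ((2*j != acc + 2*w - 7 ==> (((5*w <= -7 || v == -11) ==> (val_1 != 3 || (1/3)*j + w == 3)) && ((!(5*w <= -7 || v == -11)) ==> (val_1 != 3 || (1/3)*j + w == 3)))) && ((!(2*j != acc + 2*w - 7)) ==> (val_1 != 3 || (1/3)*j + w == 3)))))


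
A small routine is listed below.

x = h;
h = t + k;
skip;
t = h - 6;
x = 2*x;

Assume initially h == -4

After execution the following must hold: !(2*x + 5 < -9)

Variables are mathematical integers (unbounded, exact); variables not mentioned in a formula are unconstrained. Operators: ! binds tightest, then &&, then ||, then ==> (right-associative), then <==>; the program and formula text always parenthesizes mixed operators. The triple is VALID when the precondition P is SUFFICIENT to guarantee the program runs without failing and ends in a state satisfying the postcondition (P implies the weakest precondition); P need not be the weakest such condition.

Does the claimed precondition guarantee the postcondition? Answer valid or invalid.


Working backward. After the program, the postcondition !(2*x + 5 < -9) must hold; in canonical form it is !(2*x < -14).
Before x := 2*x: !(4*x < -14)
Before t := h - 6: !(4*x < -14)
Before skip: !(4*x < -14)
Before h := t + k: !(4*x < -14)
Before x := h: !(4*h < -14)
The weakest precondition is !(4*h < -14).
Check whether h == -4 implies it.
Countermodel: at the initial state h = -4, the precondition holds but the weakest precondition fails.
Answer: invalid


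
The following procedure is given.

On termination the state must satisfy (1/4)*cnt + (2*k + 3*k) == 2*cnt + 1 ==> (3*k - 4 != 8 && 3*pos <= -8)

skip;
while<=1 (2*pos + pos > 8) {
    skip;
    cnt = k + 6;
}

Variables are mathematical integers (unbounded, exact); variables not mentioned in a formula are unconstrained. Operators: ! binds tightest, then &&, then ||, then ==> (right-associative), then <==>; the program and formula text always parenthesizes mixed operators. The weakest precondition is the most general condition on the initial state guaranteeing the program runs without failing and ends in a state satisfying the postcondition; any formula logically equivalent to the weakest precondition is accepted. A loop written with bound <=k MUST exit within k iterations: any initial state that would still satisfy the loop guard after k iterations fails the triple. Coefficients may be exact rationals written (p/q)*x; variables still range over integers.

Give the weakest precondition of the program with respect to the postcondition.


Working backward. After the program, the postcondition (1/4)*cnt + (2*k + 3*k) == 2*cnt + 1 ==> (3*k - 4 != 8 && 3*pos <= -8) must hold; in canonical form it is 5*k == (7/4)*cnt + 1 ==> (3*k != 12 && 3*pos <= -8).
Before the loop (bound <=1), unroll the exhaustion recursion (WP_0 = exit-now case; WP_j = one more guarded iteration, up to j = 1):
  WP_0: (!(3*pos > 8)) && (5*k == (7/4)*cnt + 1 ==> (3*k != 12 && 3*pos <= -8))
  WP_1: (3*pos > 8 ==> ((!(3*pos > 8)) && ((13/4)*k == 23/2 ==> (3*k != 12 && 3*pos <= -8)))) && ((!(3*pos > 8)) ==> (5*k == (7/4)*cnt + 1 ==> (3*k != 12 && 3*pos <= -8)))
So before the loop: (3*pos > 8 ==> ((!(3*pos > 8)) && ((13/4)*k == 23/2 ==> (3*k != 12 && 3*pos <= -8)))) && ((!(3*pos > 8)) ==> (5*k == (7/4)*cnt + 1 ==> (3*k != 12 && 3*pos <= -8)))
Before skip: (3*pos > 8 ==> ((!(3*pos > 8)) && ((13/4)*k == 23/2 ==> (3*k != 12 && 3*pos <= -8)))) && ((!(3*pos > 8)) ==> (5*k == (7/4)*cnt + 1 ==> (3*k != 12 && 3*pos <= -8)))
Answer: WP = (3*pos > 8 ==> ((!(3*pos > 8)) && ((13/4)*k == 23/2 ==> (3*k != 12 && 3*pos <= -8)))) && ((!(3*pos > 8)) ==> (5*k == (7/4)*cnt + 1 ==> (3*k != 12 && 3*pos <= -8)))


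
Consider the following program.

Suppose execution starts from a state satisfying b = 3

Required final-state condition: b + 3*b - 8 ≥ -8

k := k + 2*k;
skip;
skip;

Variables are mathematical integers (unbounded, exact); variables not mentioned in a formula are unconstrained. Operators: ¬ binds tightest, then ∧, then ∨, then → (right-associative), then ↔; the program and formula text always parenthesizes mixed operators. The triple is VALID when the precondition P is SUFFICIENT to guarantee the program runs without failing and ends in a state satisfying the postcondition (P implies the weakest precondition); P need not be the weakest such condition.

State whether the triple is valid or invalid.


Working backward. After the program, the postcondition b + 3*b - 8 ≥ -8 must hold; in canonical form it is 4*b ≥ 0.
Before skip: 4*b ≥ 0
Before skip: 4*b ≥ 0
Before k := k + 2*k: 4*b ≥ 0
The weakest precondition is 4*b ≥ 0.
Check whether b = 3 implies it.
Every state satisfying the precondition satisfies the weakest precondition: the implication holds.
Answer: valid


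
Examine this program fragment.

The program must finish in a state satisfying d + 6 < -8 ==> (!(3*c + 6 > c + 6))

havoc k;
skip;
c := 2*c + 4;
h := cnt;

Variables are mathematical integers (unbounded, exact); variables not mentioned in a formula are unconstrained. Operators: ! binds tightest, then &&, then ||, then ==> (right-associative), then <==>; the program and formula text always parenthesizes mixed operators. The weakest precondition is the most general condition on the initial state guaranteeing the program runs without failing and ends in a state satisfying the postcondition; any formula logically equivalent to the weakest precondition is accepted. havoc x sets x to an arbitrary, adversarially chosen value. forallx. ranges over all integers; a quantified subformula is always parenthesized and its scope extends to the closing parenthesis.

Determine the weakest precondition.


Working backward. After the program, the postcondition d + 6 < -8 ==> (!(3*c + 6 > c + 6)) must hold; in canonical form it is d < -14 ==> (!(2*c > 0)).
Before h := cnt: d < -14 ==> (!(2*c > 0))
Before c := 2*c + 4: d < -14 ==> (!(4*c > -8))
Before skip: d < -14 ==> (!(4*c > -8))
Before havoc k: d < -14 ==> (!(4*c > -8))
Answer: WP = d < -14 ==> (!(4*c > -8))
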